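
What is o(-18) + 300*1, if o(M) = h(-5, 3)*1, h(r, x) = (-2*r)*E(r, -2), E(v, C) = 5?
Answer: 350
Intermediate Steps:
h(r, x) = -10*r (h(r, x) = -2*r*5 = -10*r)
o(M) = 50 (o(M) = -10*(-5)*1 = 50*1 = 50)
o(-18) + 300*1 = 50 + 300*1 = 50 + 300 = 350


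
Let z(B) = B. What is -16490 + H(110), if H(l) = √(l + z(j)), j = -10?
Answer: -16480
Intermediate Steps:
H(l) = √(-10 + l) (H(l) = √(l - 10) = √(-10 + l))
-16490 + H(110) = -16490 + √(-10 + 110) = -16490 + √100 = -16490 + 10 = -16480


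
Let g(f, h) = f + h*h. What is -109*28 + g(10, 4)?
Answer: -3026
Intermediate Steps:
g(f, h) = f + h**2
-109*28 + g(10, 4) = -109*28 + (10 + 4**2) = -3052 + (10 + 16) = -3052 + 26 = -3026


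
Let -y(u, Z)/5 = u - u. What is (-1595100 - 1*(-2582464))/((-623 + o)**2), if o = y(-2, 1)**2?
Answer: 141052/55447 ≈ 2.5439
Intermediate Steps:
y(u, Z) = 0 (y(u, Z) = -5*(u - u) = -5*0 = 0)
o = 0 (o = 0**2 = 0)
(-1595100 - 1*(-2582464))/((-623 + o)**2) = (-1595100 - 1*(-2582464))/((-623 + 0)**2) = (-1595100 + 2582464)/((-623)**2) = 987364/388129 = 987364*(1/388129) = 141052/55447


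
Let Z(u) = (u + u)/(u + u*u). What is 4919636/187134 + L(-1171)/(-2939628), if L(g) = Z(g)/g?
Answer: 1651151247540838691/62806788461039220 ≈ 26.289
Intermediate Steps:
Z(u) = 2*u/(u + u**2) (Z(u) = (2*u)/(u + u**2) = 2*u/(u + u**2))
L(g) = 2/(g*(1 + g)) (L(g) = (2/(1 + g))/g = 2/(g*(1 + g)))
4919636/187134 + L(-1171)/(-2939628) = 4919636/187134 + (2/(-1171*(1 - 1171)))/(-2939628) = 4919636*(1/187134) + (2*(-1/1171)/(-1170))*(-1/2939628) = 2459818/93567 + (2*(-1/1171)*(-1/1170))*(-1/2939628) = 2459818/93567 + (1/685035)*(-1/2939628) = 2459818/93567 - 1/2013748066980 = 1651151247540838691/62806788461039220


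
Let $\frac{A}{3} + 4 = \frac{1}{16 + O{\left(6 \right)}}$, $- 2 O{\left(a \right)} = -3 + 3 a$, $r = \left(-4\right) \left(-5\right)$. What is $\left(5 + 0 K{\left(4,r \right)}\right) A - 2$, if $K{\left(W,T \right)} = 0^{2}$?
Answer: $- \frac{1024}{17} \approx -60.235$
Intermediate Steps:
$r = 20$
$O{\left(a \right)} = \frac{3}{2} - \frac{3 a}{2}$ ($O{\left(a \right)} = - \frac{-3 + 3 a}{2} = \frac{3}{2} - \frac{3 a}{2}$)
$K{\left(W,T \right)} = 0$
$A = - \frac{198}{17}$ ($A = -12 + \frac{3}{16 + \left(\frac{3}{2} - 9\right)} = -12 + \frac{3}{16 - \frac{15}{2}} = -12 + \frac{3}{\frac{17}{2}} = -12 + 3 \cdot \frac{2}{17} = -12 + \frac{6}{17} = - \frac{198}{17} \approx -11.647$)
$\left(5 + 0 K{\left(4,r \right)}\right) A - 2 = \left(5 + 0 \cdot 0\right) \left(- \frac{198}{17}\right) - 2 = \left(5 + 0\right) \left(- \frac{198}{17}\right) - 2 = 5 \left(- \frac{198}{17}\right) - 2 = - \frac{990}{17} - 2 = - \frac{1024}{17}$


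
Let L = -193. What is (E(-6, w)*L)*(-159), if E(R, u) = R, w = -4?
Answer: -184122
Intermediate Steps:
(E(-6, w)*L)*(-159) = -6*(-193)*(-159) = 1158*(-159) = -184122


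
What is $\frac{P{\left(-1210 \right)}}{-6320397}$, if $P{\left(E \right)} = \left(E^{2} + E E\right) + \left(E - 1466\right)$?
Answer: $- \frac{2925524}{6320397} \approx -0.46287$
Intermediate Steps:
$P{\left(E \right)} = -1466 + E + 2 E^{2}$ ($P{\left(E \right)} = \left(E^{2} + E^{2}\right) + \left(E - 1466\right) = 2 E^{2} + \left(-1466 + E\right) = -1466 + E + 2 E^{2}$)
$\frac{P{\left(-1210 \right)}}{-6320397} = \frac{-1466 - 1210 + 2 \left(-1210\right)^{2}}{-6320397} = \left(-1466 - 1210 + 2 \cdot 1464100\right) \left(- \frac{1}{6320397}\right) = \left(-1466 - 1210 + 2928200\right) \left(- \frac{1}{6320397}\right) = 2925524 \left(- \frac{1}{6320397}\right) = - \frac{2925524}{6320397}$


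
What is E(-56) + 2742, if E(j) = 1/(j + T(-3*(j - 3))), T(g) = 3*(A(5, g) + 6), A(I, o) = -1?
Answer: 112421/41 ≈ 2742.0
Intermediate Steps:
T(g) = 15 (T(g) = 3*(-1 + 6) = 3*5 = 15)
E(j) = 1/(15 + j) (E(j) = 1/(j + 15) = 1/(15 + j))
E(-56) + 2742 = 1/(15 - 56) + 2742 = 1/(-41) + 2742 = -1/41 + 2742 = 112421/41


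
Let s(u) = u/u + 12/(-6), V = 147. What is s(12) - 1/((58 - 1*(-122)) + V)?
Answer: -328/327 ≈ -1.0031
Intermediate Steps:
s(u) = -1 (s(u) = 1 + 12*(-⅙) = 1 - 2 = -1)
s(12) - 1/((58 - 1*(-122)) + V) = -1 - 1/((58 - 1*(-122)) + 147) = -1 - 1/((58 + 122) + 147) = -1 - 1/(180 + 147) = -1 - 1/327 = -328/327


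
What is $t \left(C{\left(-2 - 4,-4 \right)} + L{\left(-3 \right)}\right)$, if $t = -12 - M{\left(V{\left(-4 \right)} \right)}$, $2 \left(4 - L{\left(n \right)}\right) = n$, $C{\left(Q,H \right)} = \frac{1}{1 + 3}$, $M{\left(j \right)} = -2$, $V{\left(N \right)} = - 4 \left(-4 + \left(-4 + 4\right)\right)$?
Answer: $- \frac{115}{2} \approx -57.5$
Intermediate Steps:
$V{\left(N \right)} = 16$ ($V{\left(N \right)} = - 4 \left(-4 + 0\right) = \left(-4\right) \left(-4\right) = 16$)
$C{\left(Q,H \right)} = \frac{1}{4}$
$L{\left(n \right)} = 4 - \frac{n}{2}$
$t = -10$ ($t = -12 - -2 = -12 + 2 = -10$)
$t \left(C{\left(-2 - 4,-4 \right)} + L{\left(-3 \right)}\right) = - 10 \left(\frac{1}{4} + \left(4 - - \frac{3}{2}\right)\right) = - 10 \left(\frac{1}{4} + \left(4 + \frac{3}{2}\right)\right) = - 10 \left(\frac{1}{4} + \frac{11}{2}\right) = \left(-10\right) \frac{23}{4} = - \frac{115}{2}$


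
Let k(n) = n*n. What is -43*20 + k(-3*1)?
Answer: -851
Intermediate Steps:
k(n) = n²
-43*20 + k(-3*1) = -43*20 + (-3*1)² = -860 + (-3)² = -860 + 9 = -851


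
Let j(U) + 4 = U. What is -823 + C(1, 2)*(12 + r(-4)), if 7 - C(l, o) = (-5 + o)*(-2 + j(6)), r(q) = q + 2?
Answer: -753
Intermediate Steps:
j(U) = -4 + U
r(q) = 2 + q
C(l, o) = 7 (C(l, o) = 7 - (-5 + o)*(-2 + (-4 + 6)) = 7 - (-5 + o)*(-2 + 2) = 7 - (-5 + o)*0 = 7 - 1*0 = 7 + 0 = 7)
-823 + C(1, 2)*(12 + r(-4)) = -823 + 7*(12 + (2 - 4)) = -823 + 7*(12 - 2) = -823 + 7*10 = -823 + 70 = -753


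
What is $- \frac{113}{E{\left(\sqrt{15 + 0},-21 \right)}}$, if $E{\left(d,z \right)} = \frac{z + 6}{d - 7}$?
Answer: $- \frac{791}{15} + \frac{113 \sqrt{15}}{15} \approx -23.557$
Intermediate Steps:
$E{\left(d,z \right)} = \frac{6 + z}{-7 + d}$
$- \frac{113}{E{\left(\sqrt{15 + 0},-21 \right)}} = - \frac{113}{\frac{1}{-7 + \sqrt{15 + 0}} \left(6 - 21\right)} = - \frac{113}{\frac{1}{-7 + \sqrt{15}} \left(-15\right)} = - \frac{113}{\left(-15\right) \frac{1}{-7 + \sqrt{15}}} = - 113 \left(\frac{7}{15} - \frac{\sqrt{15}}{15}\right) = - \frac{791}{15} + \frac{113 \sqrt{15}}{15}$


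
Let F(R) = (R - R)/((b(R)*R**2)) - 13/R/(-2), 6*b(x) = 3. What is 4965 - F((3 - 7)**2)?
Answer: 158867/32 ≈ 4964.6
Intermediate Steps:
b(x) = 1/2 (b(x) = (1/6)*3 = 1/2)
F(R) = 13/(2*R) (F(R) = (R - R)/((R**2/2)) - 13/R/(-2) = 0*(2/R**2) - 13/R*(-1/2) = 0 + 13/(2*R) = 13/(2*R))
4965 - F((3 - 7)**2) = 4965 - 13/(2*((3 - 7)**2)) = 4965 - 13/(2*((-4)**2)) = 4965 - 13/(2*16) = 4965 - 1*13/32 = 4965 - 13/32 = 158867/32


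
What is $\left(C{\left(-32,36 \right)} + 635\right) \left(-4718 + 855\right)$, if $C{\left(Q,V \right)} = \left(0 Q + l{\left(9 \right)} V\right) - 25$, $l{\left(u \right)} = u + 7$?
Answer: $-4581518$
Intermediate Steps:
$l{\left(u \right)} = 7 + u$
$C{\left(Q,V \right)} = -25 + 16 V$ ($C{\left(Q,V \right)} = \left(0 Q + \left(7 + 9\right) V\right) - 25 = \left(0 + 16 V\right) - 25 = 16 V - 25 = -25 + 16 V$)
$\left(C{\left(-32,36 \right)} + 635\right) \left(-4718 + 855\right) = \left(\left(-25 + 16 \cdot 36\right) + 635\right) \left(-4718 + 855\right) = \left(\left(-25 + 576\right) + 635\right) \left(-3863\right) = \left(551 + 635\right) \left(-3863\right) = 1186 \left(-3863\right) = -4581518$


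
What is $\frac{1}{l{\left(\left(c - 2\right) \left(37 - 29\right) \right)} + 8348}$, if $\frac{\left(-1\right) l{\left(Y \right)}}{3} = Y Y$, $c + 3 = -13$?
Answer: $- \frac{1}{53860} \approx -1.8567 \cdot 10^{-5}$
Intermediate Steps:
$c = -16$ ($c = -3 - 13 = -16$)
$l{\left(Y \right)} = - 3 Y^{2}$ ($l{\left(Y \right)} = - 3 Y Y = - 3 Y^{2}$)
$\frac{1}{l{\left(\left(c - 2\right) \left(37 - 29\right) \right)} + 8348} = \frac{1}{- 3 \left(\left(-16 - 2\right) \left(37 - 29\right)\right)^{2} + 8348} = \frac{1}{- 3 \left(\left(-18\right) 8\right)^{2} + 8348} = \frac{1}{- 3 \left(-144\right)^{2} + 8348} = \frac{1}{\left(-3\right) 20736 + 8348} = \frac{1}{-62208 + 8348} = \frac{1}{-53860} = - \frac{1}{53860}$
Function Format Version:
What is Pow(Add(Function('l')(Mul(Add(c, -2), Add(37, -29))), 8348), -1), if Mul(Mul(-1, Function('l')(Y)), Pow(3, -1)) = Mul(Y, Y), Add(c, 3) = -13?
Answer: Rational(-1, 53860) ≈ -1.8567e-5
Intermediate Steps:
c = -16 (c = Add(-3, -13) = -16)
Function('l')(Y) = Mul(-3, Pow(Y, 2)) (Function('l')(Y) = Mul(-3, Mul(Y, Y)) = Mul(-3, Pow(Y, 2)))
Pow(Add(Function('l')(Mul(Add(c, -2), Add(37, -29))), 8348), -1) = Pow(Add(Mul(-3, Pow(Mul(Add(-16, -2), Add(37, -29)), 2)), 8348), -1) = Pow(Add(Mul(-3, Pow(Mul(-18, 8), 2)), 8348), -1) = Pow(Add(Mul(-3, Pow(-144, 2)), 8348), -1) = Pow(Add(Mul(-3, 20736), 8348), -1) = Pow(Add(-62208, 8348), -1) = Pow(-53860, -1) = Rational(-1, 53860)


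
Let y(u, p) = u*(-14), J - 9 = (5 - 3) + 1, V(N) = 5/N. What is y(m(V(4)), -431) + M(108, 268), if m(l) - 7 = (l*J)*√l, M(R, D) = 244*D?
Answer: 65294 - 105*√5 ≈ 65059.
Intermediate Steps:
J = 12 (J = 9 + ((5 - 3) + 1) = 9 + (2 + 1) = 9 + 3 = 12)
m(l) = 7 + 12*l^(3/2) (m(l) = 7 + (l*12)*√l = 7 + (12*l)*√l = 7 + 12*l^(3/2))
y(u, p) = -14*u
y(m(V(4)), -431) + M(108, 268) = -14*(7 + 12*(5/4)^(3/2)) + 244*268 = -14*(7 + 12*(5*(¼))^(3/2)) + 65392 = -14*(7 + 12*(5/4)^(3/2)) + 65392 = -14*(7 + 12*(5*√5/8)) + 65392 = -14*(7 + 15*√5/2) + 65392 = (-98 - 105*√5) + 65392 = 65294 - 105*√5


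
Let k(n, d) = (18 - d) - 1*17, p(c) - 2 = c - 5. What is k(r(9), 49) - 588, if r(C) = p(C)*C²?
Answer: -636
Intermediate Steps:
p(c) = -3 + c (p(c) = 2 + (c - 5) = 2 + (-5 + c) = -3 + c)
r(C) = C²*(-3 + C) (r(C) = (-3 + C)*C² = C²*(-3 + C))
k(n, d) = 1 - d (k(n, d) = (18 - d) - 17 = 1 - d)
k(r(9), 49) - 588 = (1 - 1*49) - 588 = (1 - 49) - 588 = -48 - 588 = -636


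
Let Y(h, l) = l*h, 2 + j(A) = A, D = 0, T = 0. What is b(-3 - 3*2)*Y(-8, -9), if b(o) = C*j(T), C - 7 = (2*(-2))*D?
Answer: -1008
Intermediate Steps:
j(A) = -2 + A
C = 7 (C = 7 + (2*(-2))*0 = 7 - 4*0 = 7 + 0 = 7)
b(o) = -14 (b(o) = 7*(-2 + 0) = 7*(-2) = -14)
Y(h, l) = h*l
b(-3 - 3*2)*Y(-8, -9) = -(-112)*(-9) = -14*72 = -1008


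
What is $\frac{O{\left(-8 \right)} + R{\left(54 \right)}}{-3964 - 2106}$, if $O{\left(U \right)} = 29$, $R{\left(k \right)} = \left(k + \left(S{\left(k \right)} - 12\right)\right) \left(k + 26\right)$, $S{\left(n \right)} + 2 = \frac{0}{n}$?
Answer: $- \frac{3229}{6070} \approx -0.53196$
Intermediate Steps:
$S{\left(n \right)} = -2$ ($S{\left(n \right)} = -2 + \frac{0}{n} = -2 + 0 = -2$)
$R{\left(k \right)} = \left(-14 + k\right) \left(26 + k\right)$ ($R{\left(k \right)} = \left(k - 14\right) \left(k + 26\right) = \left(k - 14\right) \left(26 + k\right) = \left(-14 + k\right) \left(26 + k\right)$)
$\frac{O{\left(-8 \right)} + R{\left(54 \right)}}{-3964 - 2106} = \frac{29 + \left(-364 + 54^{2} + 12 \cdot 54\right)}{-3964 - 2106} = \frac{29 + \left(-364 + 2916 + 648\right)}{-6070} = \left(29 + 3200\right) \left(- \frac{1}{6070}\right) = 3229 \left(- \frac{1}{6070}\right) = - \frac{3229}{6070}$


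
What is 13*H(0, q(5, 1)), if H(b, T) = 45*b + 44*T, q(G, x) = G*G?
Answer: 14300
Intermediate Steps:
q(G, x) = G²
H(b, T) = 44*T + 45*b
13*H(0, q(5, 1)) = 13*(44*5² + 45*0) = 13*(44*25 + 0) = 13*(1100 + 0) = 13*1100 = 14300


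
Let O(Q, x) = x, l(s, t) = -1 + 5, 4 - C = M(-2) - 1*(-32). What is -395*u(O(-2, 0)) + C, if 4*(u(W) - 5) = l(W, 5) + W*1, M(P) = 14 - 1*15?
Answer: -2397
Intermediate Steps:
M(P) = -1 (M(P) = 14 - 15 = -1)
C = -27 (C = 4 - (-1 - 1*(-32)) = 4 - (-1 + 32) = 4 - 1*31 = 4 - 31 = -27)
l(s, t) = 4
u(W) = 6 + W/4 (u(W) = 5 + (4 + W*1)/4 = 5 + (4 + W)/4 = 5 + (1 + W/4) = 6 + W/4)
-395*u(O(-2, 0)) + C = -395*(6 + (¼)*0) - 27 = -395*(6 + 0) - 27 = -395*6 - 27 = -2370 - 27 = -2397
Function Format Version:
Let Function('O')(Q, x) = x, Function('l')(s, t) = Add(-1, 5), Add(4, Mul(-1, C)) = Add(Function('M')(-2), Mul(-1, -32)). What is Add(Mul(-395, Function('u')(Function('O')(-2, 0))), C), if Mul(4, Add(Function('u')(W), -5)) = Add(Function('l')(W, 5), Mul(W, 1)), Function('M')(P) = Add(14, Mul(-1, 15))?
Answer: -2397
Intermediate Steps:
Function('M')(P) = -1 (Function('M')(P) = Add(14, -15) = -1)
C = -27 (C = Add(4, Mul(-1, Add(-1, Mul(-1, -32)))) = Add(4, Mul(-1, Add(-1, 32))) = Add(4, Mul(-1, 31)) = Add(4, -31) = -27)
Function('l')(s, t) = 4
Function('u')(W) = Add(6, Mul(Rational(1, 4), W)) (Function('u')(W) = Add(5, Mul(Rational(1, 4), Add(4, Mul(W, 1)))) = Add(5, Mul(Rational(1, 4), Add(4, W))) = Add(5, Add(1, Mul(Rational(1, 4), W))) = Add(6, Mul(Rational(1, 4), W)))
Add(Mul(-395, Function('u')(Function('O')(-2, 0))), C) = Add(Mul(-395, Add(6, Mul(Rational(1, 4), 0))), -27) = Add(Mul(-395, Add(6, 0)), -27) = Add(Mul(-395, 6), -27) = Add(-2370, -27) = -2397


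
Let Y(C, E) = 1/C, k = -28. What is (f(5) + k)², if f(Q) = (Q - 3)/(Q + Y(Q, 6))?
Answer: 128881/169 ≈ 762.61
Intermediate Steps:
f(Q) = (-3 + Q)/(Q + 1/Q) (f(Q) = (Q - 3)/(Q + 1/Q) = (-3 + Q)/(Q + 1/Q))
(f(5) + k)² = (5*(-3 + 5)/(1 + 5²) - 28)² = (5*2/(1 + 25) - 28)² = (5*2/26 - 28)² = (5*(1/26)*2 - 28)² = (5/13 - 28)² = (-359/13)² = 128881/169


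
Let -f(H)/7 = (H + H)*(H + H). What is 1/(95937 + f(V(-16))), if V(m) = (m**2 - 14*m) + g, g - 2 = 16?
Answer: -1/6848175 ≈ -1.4602e-7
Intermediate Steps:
g = 18 (g = 2 + 16 = 18)
V(m) = 18 + m**2 - 14*m (V(m) = (m**2 - 14*m) + 18 = 18 + m**2 - 14*m)
f(H) = -28*H**2 (f(H) = -7*(H + H)*(H + H) = -7*2*H*2*H = -28*H**2)
1/(95937 + f(V(-16))) = 1/(95937 - 28*(18 + (-16)**2 - 14*(-16))**2) = 1/(95937 - 28*(18 + 256 + 224)**2) = 1/(95937 - 28*498**2) = 1/(95937 - 28*248004) = 1/(95937 - 6944112) = 1/(-6848175) = -1/6848175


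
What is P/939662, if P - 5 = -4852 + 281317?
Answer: 138235/469831 ≈ 0.29422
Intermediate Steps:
P = 276470 (P = 5 + (-4852 + 281317) = 5 + 276465 = 276470)
P/939662 = 276470/939662 = 276470*(1/939662) = 138235/469831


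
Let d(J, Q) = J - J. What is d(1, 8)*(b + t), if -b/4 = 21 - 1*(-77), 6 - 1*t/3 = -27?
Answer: 0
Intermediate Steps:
d(J, Q) = 0
t = 99 (t = 18 - 3*(-27) = 18 + 81 = 99)
b = -392 (b = -4*(21 - 1*(-77)) = -4*(21 + 77) = -4*98 = -392)
d(1, 8)*(b + t) = 0*(-392 + 99) = 0*(-293) = 0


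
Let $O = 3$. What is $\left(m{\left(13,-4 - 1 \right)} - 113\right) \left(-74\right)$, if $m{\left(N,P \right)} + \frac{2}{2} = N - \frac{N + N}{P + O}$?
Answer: $6512$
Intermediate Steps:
$m{\left(N,P \right)} = -1 + N - \frac{2 N}{3 + P}$ ($m{\left(N,P \right)} = -1 + \left(N - \frac{N + N}{P + 3}\right) = -1 + \left(N - \frac{2 N}{3 + P}\right) = -1 + N - \frac{2 N}{3 + P}$)
$\left(m{\left(13,-4 - 1 \right)} - 113\right) \left(-74\right) = \left(\frac{-3 + 13 - \left(-4 - 1\right) + 13 \left(-4 - 1\right)}{3 - 5} - 113\right) \left(-74\right) = \left(\frac{-3 + 13 - -5 + 13 \left(-5\right)}{3 - 5} - 113\right) \left(-74\right) = \left(\frac{-3 + 13 + 5 - 65}{-2} - 113\right) \left(-74\right) = \left(\left(- \frac{1}{2}\right) \left(-50\right) - 113\right) \left(-74\right) = \left(25 - 113\right) \left(-74\right) = \left(-88\right) \left(-74\right) = 6512$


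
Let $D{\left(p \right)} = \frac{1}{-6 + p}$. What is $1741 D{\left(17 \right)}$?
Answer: $\frac{1741}{11} \approx 158.27$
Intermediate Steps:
$1741 D{\left(17 \right)} = \frac{1741}{-6 + 17} = \frac{1741}{11}$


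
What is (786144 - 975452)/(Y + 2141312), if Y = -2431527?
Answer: 189308/290215 ≈ 0.65230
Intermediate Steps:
(786144 - 975452)/(Y + 2141312) = (786144 - 975452)/(-2431527 + 2141312) = -189308/(-290215) = -189308*(-1/290215) = 189308/290215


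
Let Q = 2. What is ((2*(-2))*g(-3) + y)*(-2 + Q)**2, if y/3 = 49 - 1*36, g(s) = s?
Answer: 0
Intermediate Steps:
y = 39 (y = 3*(49 - 1*36) = 3*(49 - 36) = 3*13 = 39)
((2*(-2))*g(-3) + y)*(-2 + Q)**2 = ((2*(-2))*(-3) + 39)*(-2 + 2)**2 = (-4*(-3) + 39)*0**2 = (12 + 39)*0 = 51*0 = 0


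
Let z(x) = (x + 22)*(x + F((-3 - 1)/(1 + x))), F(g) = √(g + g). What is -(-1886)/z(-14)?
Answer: -85813/5080 - 943*√26/5080 ≈ -17.839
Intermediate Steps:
F(g) = √2*√g (F(g) = √(2*g) = √2*√g)
z(x) = (22 + x)*(x + 2*√2*√(-1/(1 + x))) (z(x) = (x + 22)*(x + √2*√((-3 - 1)/(1 + x))) = (22 + x)*(x + √2*√(-4/(1 + x))) = (22 + x)*(x + √2*(2*√(-1/(1 + x)))) = (22 + x)*(x + 2*√2*√(-1/(1 + x))))
-(-1886)/z(-14) = -(-1886)/((-14)² + 22*(-14) + 44*√2*√(-1/(1 - 14)) + 2*(-14)*√2*√(-1/(1 - 14))) = -(-1886)/(196 - 308 + 44*√2*√(-1/(-13)) + 2*(-14)*√2*√(-1/(-13))) = -(-1886)/(196 - 308 + 44*√2*√(-1*(-1/13)) + 2*(-14)*√2*√(-1*(-1/13))) = -(-1886)/(196 - 308 + 44*√2*√(1/13) + 2*(-14)*√2*√(1/13)) = -(-1886)/(196 - 308 + 44*√2*(√13/13) + 2*(-14)*√2*(√13/13)) = -(-1886)/(196 - 308 + 44*√26/13 - 28*√26/13) = -(-1886)/(-112 + 16*√26/13) = 1886/(-112 + 16*√26/13)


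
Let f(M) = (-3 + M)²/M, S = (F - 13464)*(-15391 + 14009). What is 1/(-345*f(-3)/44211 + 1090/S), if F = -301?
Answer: 28034534051/2626812073 ≈ 10.672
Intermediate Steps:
S = 19023230 (S = (-301 - 13464)*(-15391 + 14009) = -13765*(-1382) = 19023230)
f(M) = (-3 + M)²/M
1/(-345*f(-3)/44211 + 1090/S) = 1/(-345*(-3 - 3)²/(-3)/44211 + 1090/19023230) = 1/(-(-115)*(-6)²*(1/44211) + 1090*(1/19023230)) = 1/(-(-115)*36*(1/44211) + 109/1902323) = 1/(-345*(-12)*(1/44211) + 109/1902323) = 1/(4140*(1/44211) + 109/1902323) = 1/(1380/14737 + 109/1902323) = 1/(2626812073/28034534051) = 28034534051/2626812073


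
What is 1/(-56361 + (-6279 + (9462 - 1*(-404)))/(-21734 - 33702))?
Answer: -55436/3124431983 ≈ -1.7743e-5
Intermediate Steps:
1/(-56361 + (-6279 + (9462 - 1*(-404)))/(-21734 - 33702)) = 1/(-56361 + (-6279 + (9462 + 404))/(-55436)) = 1/(-56361 + (-6279 + 9866)*(-1/55436)) = 1/(-56361 + 3587*(-1/55436)) = 1/(-56361 - 3587/55436) = 1/(-3124431983/55436) = -55436/3124431983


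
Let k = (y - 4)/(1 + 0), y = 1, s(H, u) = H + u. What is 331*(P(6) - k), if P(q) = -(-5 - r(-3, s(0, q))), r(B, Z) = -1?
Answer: 2317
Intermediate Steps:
k = -3 (k = (1 - 4)/(1 + 0) = -3/1 = -3*1 = -3)
P(q) = 4 (P(q) = -(-5 - 1*(-1)) = -(-5 + 1) = -1*(-4) = 4)
331*(P(6) - k) = 331*(4 - 1*(-3)) = 331*(4 + 3) = 331*7 = 2317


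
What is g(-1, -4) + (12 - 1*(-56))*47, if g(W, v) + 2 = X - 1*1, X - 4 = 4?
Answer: 3201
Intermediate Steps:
X = 8 (X = 4 + 4 = 8)
g(W, v) = 5 (g(W, v) = -2 + (8 - 1*1) = -2 + (8 - 1) = -2 + 7 = 5)
g(-1, -4) + (12 - 1*(-56))*47 = 5 + (12 - 1*(-56))*47 = 5 + (12 + 56)*47 = 5 + 68*47 = 5 + 3196 = 3201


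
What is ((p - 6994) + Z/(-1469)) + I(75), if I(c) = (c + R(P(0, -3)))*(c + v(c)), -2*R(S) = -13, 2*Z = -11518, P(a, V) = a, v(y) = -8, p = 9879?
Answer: 1886969/226 ≈ 8349.4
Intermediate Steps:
Z = -5759 (Z = (½)*(-11518) = -5759)
R(S) = 13/2 (R(S) = -½*(-13) = 13/2)
I(c) = (-8 + c)*(13/2 + c) (I(c) = (c + 13/2)*(c - 8) = (13/2 + c)*(-8 + c) = (-8 + c)*(13/2 + c))
((p - 6994) + Z/(-1469)) + I(75) = ((9879 - 6994) - 5759/(-1469)) + (-52 + 75² - 3/2*75) = (2885 - 5759*(-1/1469)) + (-52 + 5625 - 225/2) = (2885 + 443/113) + 10921/2 = 326448/113 + 10921/2 = 1886969/226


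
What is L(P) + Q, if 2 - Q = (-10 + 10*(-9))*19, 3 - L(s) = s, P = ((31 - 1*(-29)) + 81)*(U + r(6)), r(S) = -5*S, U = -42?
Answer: 12057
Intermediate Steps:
P = -10152 (P = ((31 - 1*(-29)) + 81)*(-42 - 5*6) = ((31 + 29) + 81)*(-42 - 30) = (60 + 81)*(-72) = 141*(-72) = -10152)
L(s) = 3 - s
Q = 1902 (Q = 2 - (-10 + 10*(-9))*19 = 2 - (-10 - 90)*19 = 2 - (-100)*19 = 2 - 1*(-1900) = 2 + 1900 = 1902)
L(P) + Q = (3 - 1*(-10152)) + 1902 = (3 + 10152) + 1902 = 10155 + 1902 = 12057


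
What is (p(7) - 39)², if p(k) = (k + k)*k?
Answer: 3481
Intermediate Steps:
p(k) = 2*k² (p(k) = (2*k)*k = 2*k²)
(p(7) - 39)² = (2*7² - 39)² = (2*49 - 39)² = (98 - 39)² = 59² = 3481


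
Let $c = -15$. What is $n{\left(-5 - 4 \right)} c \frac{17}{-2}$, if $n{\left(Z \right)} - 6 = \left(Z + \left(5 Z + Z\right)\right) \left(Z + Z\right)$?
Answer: $145350$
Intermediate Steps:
$n{\left(Z \right)} = 6 + 14 Z^{2}$ ($n{\left(Z \right)} = 6 + \left(Z + \left(5 Z + Z\right)\right) \left(Z + Z\right) = 6 + \left(Z + 6 Z\right) 2 Z = 6 + 7 Z 2 Z = 6 + 14 Z^{2}$)
$n{\left(-5 - 4 \right)} c \frac{17}{-2} = \left(6 + 14 \left(-5 - 4\right)^{2}\right) \left(-15\right) \frac{17}{-2} = \left(6 + 14 \left(-5 - 4\right)^{2}\right) \left(-15\right) 17 \left(- \frac{1}{2}\right) = \left(6 + 14 \left(-9\right)^{2}\right) \left(-15\right) \left(- \frac{17}{2}\right) = \left(6 + 14 \cdot 81\right) \left(-15\right) \left(- \frac{17}{2}\right) = \left(6 + 1134\right) \left(-15\right) \left(- \frac{17}{2}\right) = 1140 \left(-15\right) \left(- \frac{17}{2}\right) = \left(-17100\right) \left(- \frac{17}{2}\right) = 145350$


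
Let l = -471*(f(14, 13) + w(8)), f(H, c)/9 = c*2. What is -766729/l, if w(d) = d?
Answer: 766729/113982 ≈ 6.7268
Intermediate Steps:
f(H, c) = 18*c (f(H, c) = 9*(c*2) = 9*(2*c) = 18*c)
l = -113982 (l = -471*(18*13 + 8) = -471*(234 + 8) = -471*242 = -113982)
-766729/l = -766729/(-113982) = -766729*(-1/113982) = 766729/113982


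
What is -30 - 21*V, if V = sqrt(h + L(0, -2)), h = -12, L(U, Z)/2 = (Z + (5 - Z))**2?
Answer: -30 - 21*sqrt(38) ≈ -159.45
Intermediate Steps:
L(U, Z) = 50 (L(U, Z) = 2*(Z + (5 - Z))**2 = 2*5**2 = 2*25 = 50)
V = sqrt(38) (V = sqrt(-12 + 50) = sqrt(38) ≈ 6.1644)
-30 - 21*V = -30 - 21*sqrt(38)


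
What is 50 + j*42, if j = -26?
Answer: -1042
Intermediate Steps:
50 + j*42 = 50 - 26*42 = 50 - 1092 = -1042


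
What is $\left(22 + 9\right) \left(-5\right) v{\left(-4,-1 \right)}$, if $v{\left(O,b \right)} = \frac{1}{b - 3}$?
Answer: $\frac{155}{4} \approx 38.75$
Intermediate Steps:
$v{\left(O,b \right)} = \frac{1}{-3 + b}$
$\left(22 + 9\right) \left(-5\right) v{\left(-4,-1 \right)} = \frac{\left(22 + 9\right) \left(-5\right)}{-3 - 1} = \frac{31 \left(-5\right)}{-4} = \left(-155\right) \left(- \frac{1}{4}\right) = \frac{155}{4}$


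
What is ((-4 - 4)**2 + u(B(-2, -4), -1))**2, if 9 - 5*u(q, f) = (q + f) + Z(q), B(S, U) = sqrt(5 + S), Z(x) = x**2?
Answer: (327 - sqrt(3))**2/25 ≈ 4232.0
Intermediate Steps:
u(q, f) = 9/5 - f/5 - q/5 - q**2/5 (u(q, f) = 9/5 - ((q + f) + q**2)/5 = 9/5 - ((f + q) + q**2)/5 = 9/5 - (f + q + q**2)/5 = 9/5 + (-f/5 - q/5 - q**2/5) = 9/5 - f/5 - q/5 - q**2/5)
((-4 - 4)**2 + u(B(-2, -4), -1))**2 = ((-4 - 4)**2 + (9/5 - 1/5*(-1) - sqrt(5 - 2)/5 - (sqrt(5 - 2))**2/5))**2 = ((-8)**2 + (9/5 + 1/5 - sqrt(3)/5 - (sqrt(3))**2/5))**2 = (64 + (9/5 + 1/5 - sqrt(3)/5 - 1/5*3))**2 = (64 + (9/5 + 1/5 - sqrt(3)/5 - 3/5))**2 = (64 + (7/5 - sqrt(3)/5))**2 = (327/5 - sqrt(3)/5)**2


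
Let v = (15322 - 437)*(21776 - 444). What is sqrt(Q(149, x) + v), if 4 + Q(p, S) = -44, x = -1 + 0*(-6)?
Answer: 2*sqrt(79381693) ≈ 17819.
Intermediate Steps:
v = 317526820 (v = 14885*21332 = 317526820)
x = -1 (x = -1 + 0 = -1)
Q(p, S) = -48 (Q(p, S) = -4 - 44 = -48)
sqrt(Q(149, x) + v) = sqrt(-48 + 317526820) = sqrt(317526772) = 2*sqrt(79381693)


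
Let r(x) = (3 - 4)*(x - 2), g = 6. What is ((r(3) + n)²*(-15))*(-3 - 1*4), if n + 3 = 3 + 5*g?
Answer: 88305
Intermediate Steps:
n = 30 (n = -3 + (3 + 5*6) = -3 + (3 + 30) = -3 + 33 = 30)
r(x) = 2 - x (r(x) = -(-2 + x) = 2 - x)
((r(3) + n)²*(-15))*(-3 - 1*4) = (((2 - 1*3) + 30)²*(-15))*(-3 - 1*4) = (((2 - 3) + 30)²*(-15))*(-3 - 4) = ((-1 + 30)²*(-15))*(-7) = (29²*(-15))*(-7) = (841*(-15))*(-7) = -12615*(-7) = 88305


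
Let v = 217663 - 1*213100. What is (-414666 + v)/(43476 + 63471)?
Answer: -15189/3961 ≈ -3.8346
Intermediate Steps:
v = 4563 (v = 217663 - 213100 = 4563)
(-414666 + v)/(43476 + 63471) = (-414666 + 4563)/(43476 + 63471) = -410103/106947 = -410103*1/106947 = -15189/3961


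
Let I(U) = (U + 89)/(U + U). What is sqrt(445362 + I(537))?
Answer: sqrt(128428762659)/537 ≈ 667.35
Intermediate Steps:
I(U) = (89 + U)/(2*U) (I(U) = (89 + U)/((2*U)) = (89 + U)*(1/(2*U)) = (89 + U)/(2*U))
sqrt(445362 + I(537)) = sqrt(445362 + (1/2)*(89 + 537)/537) = sqrt(445362 + (1/2)*(1/537)*626) = sqrt(445362 + 313/537) = sqrt(239159707/537) = sqrt(128428762659)/537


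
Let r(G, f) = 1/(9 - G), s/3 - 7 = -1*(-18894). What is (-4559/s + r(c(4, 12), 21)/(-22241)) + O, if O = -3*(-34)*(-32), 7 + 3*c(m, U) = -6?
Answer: -164657374625749/50445256920 ≈ -3264.1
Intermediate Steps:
s = 56703 (s = 21 + 3*(-1*(-18894)) = 21 + 3*18894 = 21 + 56682 = 56703)
c(m, U) = -13/3 (c(m, U) = -7/3 + (1/3)*(-6) = -7/3 - 2 = -13/3)
O = -3264 (O = 102*(-32) = -3264)
(-4559/s + r(c(4, 12), 21)/(-22241)) + O = (-4559/56703 - 1/(-9 - 13/3)/(-22241)) - 3264 = (-4559*1/56703 - 1/(-40/3)*(-1/22241)) - 3264 = (-4559/56703 - 1*(-3/40)*(-1/22241)) - 3264 = (-4559/56703 + (3/40)*(-1/22241)) - 3264 = (-4559/56703 - 3/889640) - 3264 = -4056038869/50445256920 - 3264 = -164657374625749/50445256920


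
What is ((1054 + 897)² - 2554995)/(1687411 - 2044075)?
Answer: -625703/178332 ≈ -3.5086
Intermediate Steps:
((1054 + 897)² - 2554995)/(1687411 - 2044075) = (1951² - 2554995)/(-356664) = (3806401 - 2554995)*(-1/356664) = 1251406*(-1/356664) = -625703/178332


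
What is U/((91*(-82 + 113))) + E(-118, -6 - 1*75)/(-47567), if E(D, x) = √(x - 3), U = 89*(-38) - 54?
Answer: -3436/2821 - 2*I*√21/47567 ≈ -1.218 - 0.00019268*I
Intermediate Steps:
U = -3436 (U = -3382 - 54 = -3436)
E(D, x) = √(-3 + x)
U/((91*(-82 + 113))) + E(-118, -6 - 1*75)/(-47567) = -3436*1/(91*(-82 + 113)) + √(-3 + (-6 - 1*75))/(-47567) = -3436/(91*31) + √(-3 + (-6 - 75))*(-1/47567) = -3436/2821 + √(-3 - 81)*(-1/47567) = -3436*1/2821 + √(-84)*(-1/47567) = -3436/2821 + (2*I*√21)*(-1/47567) = -3436/2821 - 2*I*√21/47567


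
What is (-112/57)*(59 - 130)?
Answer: 7952/57 ≈ 139.51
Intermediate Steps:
(-112/57)*(59 - 130) = -112*1/57*(-71) = -112/57*(-71) = 7952/57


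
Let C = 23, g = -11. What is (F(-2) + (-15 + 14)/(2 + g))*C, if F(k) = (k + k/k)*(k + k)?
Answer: 851/9 ≈ 94.556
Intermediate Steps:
F(k) = 2*k*(1 + k) (F(k) = (k + 1)*(2*k) = (1 + k)*(2*k) = 2*k*(1 + k))
(F(-2) + (-15 + 14)/(2 + g))*C = (2*(-2)*(1 - 2) + (-15 + 14)/(2 - 11))*23 = (2*(-2)*(-1) - 1/(-9))*23 = (4 - 1*(-⅑))*23 = (4 + ⅑)*23 = (37/9)*23 = 851/9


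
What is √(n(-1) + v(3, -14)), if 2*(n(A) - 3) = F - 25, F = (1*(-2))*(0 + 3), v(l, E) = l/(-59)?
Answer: I*√174758/118 ≈ 3.5427*I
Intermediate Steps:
v(l, E) = -l/59 (v(l, E) = l*(-1/59) = -l/59)
F = -6 (F = -2*3 = -6)
n(A) = -25/2 (n(A) = 3 + (-6 - 25)/2 = 3 + (½)*(-31) = 3 - 31/2 = -25/2)
√(n(-1) + v(3, -14)) = √(-25/2 - 1/59*3) = √(-25/2 - 3/59) = √(-1481/118) = I*√174758/118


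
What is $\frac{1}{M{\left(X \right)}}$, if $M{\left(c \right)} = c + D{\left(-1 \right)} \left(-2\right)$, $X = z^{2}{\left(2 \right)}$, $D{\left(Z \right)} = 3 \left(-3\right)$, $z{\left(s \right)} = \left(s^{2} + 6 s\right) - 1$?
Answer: $\frac{1}{243} \approx 0.0041152$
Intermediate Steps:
$z{\left(s \right)} = -1 + s^{2} + 6 s$
$D{\left(Z \right)} = -9$
$X = 225$ ($X = \left(-1 + 2^{2} + 6 \cdot 2\right)^{2} = \left(-1 + 4 + 12\right)^{2} = 15^{2} = 225$)
$M{\left(c \right)} = 18 + c$ ($M{\left(c \right)} = c - -18 = c + 18 = 18 + c$)
$\frac{1}{M{\left(X \right)}} = \frac{1}{18 + 225} = \frac{1}{243}$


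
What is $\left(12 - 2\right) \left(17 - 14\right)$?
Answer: $30$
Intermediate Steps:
$\left(12 - 2\right) \left(17 - 14\right) = 10 \cdot 3 = 30$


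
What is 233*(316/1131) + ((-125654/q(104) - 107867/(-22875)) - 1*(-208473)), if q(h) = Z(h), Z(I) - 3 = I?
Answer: 191350223039788/922754625 ≈ 2.0737e+5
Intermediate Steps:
Z(I) = 3 + I
q(h) = 3 + h
233*(316/1131) + ((-125654/q(104) - 107867/(-22875)) - 1*(-208473)) = 233*(316/1131) + ((-125654/(3 + 104) - 107867/(-22875)) - 1*(-208473)) = 233*(316*(1/1131)) + ((-125654/107 - 107867*(-1/22875)) + 208473) = 233*(316/1131) + ((-125654*1/107 + 107867/22875) + 208473) = 73628/1131 + ((-125654/107 + 107867/22875) + 208473) = 73628/1131 + (-2862793481/2447625 + 208473) = 73628/1131 + 507400933144/2447625 = 191350223039788/922754625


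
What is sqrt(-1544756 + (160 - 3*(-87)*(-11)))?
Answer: I*sqrt(1547467) ≈ 1244.0*I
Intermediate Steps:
sqrt(-1544756 + (160 - 3*(-87)*(-11))) = sqrt(-1544756 + (160 + 261*(-11))) = sqrt(-1544756 + (160 - 2871)) = sqrt(-1544756 - 2711) = sqrt(-1547467) = I*sqrt(1547467)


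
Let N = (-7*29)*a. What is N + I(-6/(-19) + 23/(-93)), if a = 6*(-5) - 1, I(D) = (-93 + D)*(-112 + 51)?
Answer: 21136541/1767 ≈ 11962.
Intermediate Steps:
I(D) = 5673 - 61*D (I(D) = (-93 + D)*(-61) = 5673 - 61*D)
a = -31 (a = -30 - 1 = -31)
N = 6293 (N = -7*29*(-31) = -203*(-31) = 6293)
N + I(-6/(-19) + 23/(-93)) = 6293 + (5673 - 61*(-6/(-19) + 23/(-93))) = 6293 + (5673 - 61*(-6*(-1/19) + 23*(-1/93))) = 6293 + (5673 - 61*(6/19 - 23/93)) = 6293 + (5673 - 61*121/1767) = 6293 + (5673 - 7381/1767) = 6293 + 10016810/1767 = 21136541/1767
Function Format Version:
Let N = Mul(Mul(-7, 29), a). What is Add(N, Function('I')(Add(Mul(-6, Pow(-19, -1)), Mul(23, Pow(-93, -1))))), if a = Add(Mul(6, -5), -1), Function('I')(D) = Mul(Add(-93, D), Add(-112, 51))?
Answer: Rational(21136541, 1767) ≈ 11962.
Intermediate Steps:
Function('I')(D) = Add(5673, Mul(-61, D)) (Function('I')(D) = Mul(Add(-93, D), -61) = Add(5673, Mul(-61, D)))
a = -31 (a = Add(-30, -1) = -31)
N = 6293 (N = Mul(Mul(-7, 29), -31) = Mul(-203, -31) = 6293)
Add(N, Function('I')(Add(Mul(-6, Pow(-19, -1)), Mul(23, Pow(-93, -1))))) = Add(6293, Add(5673, Mul(-61, Add(Mul(-6, Pow(-19, -1)), Mul(23, Pow(-93, -1)))))) = Add(6293, Add(5673, Mul(-61, Add(Mul(-6, Rational(-1, 19)), Mul(23, Rational(-1, 93)))))) = Add(6293, Add(5673, Mul(-61, Add(Rational(6, 19), Rational(-23, 93))))) = Add(6293, Add(5673, Mul(-61, Rational(121, 1767)))) = Add(6293, Add(5673, Rational(-7381, 1767))) = Add(6293, Rational(10016810, 1767)) = Rational(21136541, 1767)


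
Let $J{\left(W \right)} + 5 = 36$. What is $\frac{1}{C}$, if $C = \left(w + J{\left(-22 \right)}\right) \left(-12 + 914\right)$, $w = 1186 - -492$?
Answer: $\frac{1}{1541518} \approx 6.4871 \cdot 10^{-7}$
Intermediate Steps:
$w = 1678$ ($w = 1186 + 492 = 1678$)
$J{\left(W \right)} = 31$ ($J{\left(W \right)} = -5 + 36 = 31$)
$C = 1541518$ ($C = \left(1678 + 31\right) \left(-12 + 914\right) = 1709 \cdot 902 = 1541518$)
$\frac{1}{C} = \frac{1}{1541518}$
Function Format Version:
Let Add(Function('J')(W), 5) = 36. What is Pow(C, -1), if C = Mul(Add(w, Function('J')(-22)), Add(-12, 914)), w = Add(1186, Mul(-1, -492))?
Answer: Rational(1, 1541518) ≈ 6.4871e-7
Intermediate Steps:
w = 1678 (w = Add(1186, 492) = 1678)
Function('J')(W) = 31 (Function('J')(W) = Add(-5, 36) = 31)
C = 1541518 (C = Mul(Add(1678, 31), Add(-12, 914)) = Mul(1709, 902) = 1541518)
Pow(C, -1) = Pow(1541518, -1) = Rational(1, 1541518)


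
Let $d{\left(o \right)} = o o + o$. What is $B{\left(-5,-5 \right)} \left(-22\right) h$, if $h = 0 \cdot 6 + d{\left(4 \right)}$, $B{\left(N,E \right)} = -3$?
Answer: $1320$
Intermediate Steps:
$d{\left(o \right)} = o + o^{2}$ ($d{\left(o \right)} = o^{2} + o = o + o^{2}$)
$h = 20$ ($h = 0 \cdot 6 + 4 \left(1 + 4\right) = 0 + 4 \cdot 5 = 0 + 20 = 20$)
$B{\left(-5,-5 \right)} \left(-22\right) h = \left(-3\right) \left(-22\right) 20 = 66 \cdot 20 = 1320$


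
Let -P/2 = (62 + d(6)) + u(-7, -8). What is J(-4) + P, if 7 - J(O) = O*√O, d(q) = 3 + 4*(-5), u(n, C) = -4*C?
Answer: -147 + 8*I ≈ -147.0 + 8.0*I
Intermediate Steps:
d(q) = -17 (d(q) = 3 - 20 = -17)
J(O) = 7 - O^(3/2) (J(O) = 7 - O*√O = 7 - O^(3/2))
P = -154 (P = -2*((62 - 17) - 4*(-8)) = -2*(45 + 32) = -2*77 = -154)
J(-4) + P = (7 - (-4)^(3/2)) - 154 = (7 - (-8)*I) - 154 = (7 + 8*I) - 154 = -147 + 8*I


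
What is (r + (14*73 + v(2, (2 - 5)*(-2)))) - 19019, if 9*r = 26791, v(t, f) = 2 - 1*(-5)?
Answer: -135119/9 ≈ -15013.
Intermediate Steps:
v(t, f) = 7 (v(t, f) = 2 + 5 = 7)
r = 26791/9 (r = (⅑)*26791 = 26791/9 ≈ 2976.8)
(r + (14*73 + v(2, (2 - 5)*(-2)))) - 19019 = (26791/9 + (14*73 + 7)) - 19019 = (26791/9 + (1022 + 7)) - 19019 = (26791/9 + 1029) - 19019 = 36052/9 - 19019 = -135119/9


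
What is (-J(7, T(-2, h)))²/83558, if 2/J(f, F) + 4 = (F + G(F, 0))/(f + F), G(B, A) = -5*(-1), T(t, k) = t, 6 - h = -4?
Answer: 50/12074131 ≈ 4.1411e-6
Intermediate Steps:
h = 10 (h = 6 - 1*(-4) = 6 + 4 = 10)
G(B, A) = 5
J(f, F) = 2/(-4 + (5 + F)/(F + f)) (J(f, F) = 2/(-4 + (F + 5)/(f + F)) = 2/(-4 + (5 + F)/(F + f)))
(-J(7, T(-2, h)))²/83558 = (-2*(-1*(-2) - 1*7)/(-5 + 3*(-2) + 4*7))²/83558 = (-2*(2 - 7)/(-5 - 6 + 28))²*(1/83558) = (-2*(-5)/17)²*(1/83558) = (-1*(-10/17))²*(1/83558) = (10/17)²*(1/83558) = (100/289)*(1/83558) = 50/12074131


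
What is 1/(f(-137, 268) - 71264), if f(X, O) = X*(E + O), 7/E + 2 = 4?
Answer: -2/216919 ≈ -9.2200e-6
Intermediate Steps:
E = 7/2 (E = 7/(-2 + 4) = 7/2 ≈ 3.5000)
f(X, O) = X*(7/2 + O)
1/(f(-137, 268) - 71264) = 1/((½)*(-137)*(7 + 2*268) - 71264) = 1/((½)*(-137)*(7 + 536) - 71264) = 1/((½)*(-137)*543 - 71264) = 1/(-74391/2 - 71264) = 1/(-216919/2) = -2/216919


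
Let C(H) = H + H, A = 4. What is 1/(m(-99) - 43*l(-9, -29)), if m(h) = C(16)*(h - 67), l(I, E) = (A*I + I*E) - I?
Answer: -1/15374 ≈ -6.5045e-5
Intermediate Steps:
C(H) = 2*H
l(I, E) = 3*I + E*I (l(I, E) = (4*I + I*E) - I = (4*I + E*I) - I = 3*I + E*I)
m(h) = -2144 + 32*h (m(h) = (2*16)*(h - 67) = 32*(-67 + h) = -2144 + 32*h)
1/(m(-99) - 43*l(-9, -29)) = 1/((-2144 + 32*(-99)) - (-387)*(3 - 29)) = 1/((-2144 - 3168) - (-387)*(-26)) = 1/(-5312 - 43*234) = 1/(-5312 - 10062) = 1/(-15374) = -1/15374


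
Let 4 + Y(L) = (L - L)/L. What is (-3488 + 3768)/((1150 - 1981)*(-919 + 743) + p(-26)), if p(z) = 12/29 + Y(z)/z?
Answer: 52780/27569363 ≈ 0.0019144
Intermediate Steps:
Y(L) = -4 (Y(L) = -4 + (L - L)/L = -4 + 0/L = -4 + 0 = -4)
p(z) = 12/29 - 4/z
(-3488 + 3768)/((1150 - 1981)*(-919 + 743) + p(-26)) = (-3488 + 3768)/((1150 - 1981)*(-919 + 743) + (12/29 - 4/(-26))) = 280/(-831*(-176) + (12/29 - 4*(-1/26))) = 280/(146256 + (12/29 + 2/13)) = 280/(146256 + 214/377) = 280/(55138726/377) = 280*(377/55138726) = 52780/27569363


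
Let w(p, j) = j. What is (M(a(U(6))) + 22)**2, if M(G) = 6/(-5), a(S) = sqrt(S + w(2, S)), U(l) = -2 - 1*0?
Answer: 10816/25 ≈ 432.64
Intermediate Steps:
U(l) = -2 (U(l) = -2 + 0 = -2)
a(S) = sqrt(2)*sqrt(S) (a(S) = sqrt(S + S) = sqrt(2*S) = sqrt(2)*sqrt(S))
M(G) = -6/5 (M(G) = 6*(-1/5) = -6/5)
(M(a(U(6))) + 22)**2 = (-6/5 + 22)**2 = (104/5)**2 = 10816/25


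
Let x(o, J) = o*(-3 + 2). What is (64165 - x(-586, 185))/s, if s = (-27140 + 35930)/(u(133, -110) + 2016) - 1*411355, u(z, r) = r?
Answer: -60590787/392016920 ≈ -0.15456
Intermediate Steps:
x(o, J) = -o (x(o, J) = o*(-1) = -o)
s = -392016920/953 (s = (-27140 + 35930)/(-110 + 2016) - 1*411355 = 8790/1906 - 411355 = 8790*(1/1906) - 411355 = 4395/953 - 411355 = -392016920/953 ≈ -4.1135e+5)
(64165 - x(-586, 185))/s = (64165 - (-1)*(-586))/(-392016920/953) = (64165 - 1*586)*(-953/392016920) = (64165 - 586)*(-953/392016920) = 63579*(-953/392016920) = -60590787/392016920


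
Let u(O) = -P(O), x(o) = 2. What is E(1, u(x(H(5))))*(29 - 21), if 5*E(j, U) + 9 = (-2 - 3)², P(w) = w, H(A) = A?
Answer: 128/5 ≈ 25.600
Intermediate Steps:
u(O) = -O
E(j, U) = 16/5 (E(j, U) = -9/5 + (-2 - 3)²/5 = -9/5 + (⅕)*(-5)² = -9/5 + (⅕)*25 = -9/5 + 5 = 16/5)
E(1, u(x(H(5))))*(29 - 21) = 16*(29 - 21)/5 = (16/5)*8 = 128/5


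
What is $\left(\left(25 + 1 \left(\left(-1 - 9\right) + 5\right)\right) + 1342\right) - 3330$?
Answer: $-1968$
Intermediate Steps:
$\left(\left(25 + 1 \left(\left(-1 - 9\right) + 5\right)\right) + 1342\right) - 3330 = \left(\left(25 + 1 \left(-10 + 5\right)\right) + 1342\right) - 3330 = \left(\left(25 + 1 \left(-5\right)\right) + 1342\right) - 3330 = \left(\left(25 - 5\right) + 1342\right) - 3330 = \left(20 + 1342\right) - 3330 = 1362 - 3330 = -1968$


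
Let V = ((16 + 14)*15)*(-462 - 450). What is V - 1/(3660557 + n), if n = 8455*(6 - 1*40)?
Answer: -1384314904801/3373087 ≈ -4.1040e+5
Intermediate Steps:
n = -287470 (n = 8455*(6 - 40) = 8455*(-34) = -287470)
V = -410400 (V = (30*15)*(-912) = 450*(-912) = -410400)
V - 1/(3660557 + n) = -410400 - 1/(3660557 - 287470) = -410400 - 1/3373087 = -1384314904801/3373087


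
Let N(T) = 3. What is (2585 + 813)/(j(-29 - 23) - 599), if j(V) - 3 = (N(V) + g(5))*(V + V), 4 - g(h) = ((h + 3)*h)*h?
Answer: 1699/9738 ≈ 0.17447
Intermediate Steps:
g(h) = 4 - h²*(3 + h) (g(h) = 4 - (h + 3)*h*h = 4 - (3 + h)*h*h = 4 - h*(3 + h)*h = 4 - h²*(3 + h))
j(V) = 3 - 386*V (j(V) = 3 + (3 + (4 - 1*5³ - 3*5²))*(V + V) = 3 + (3 + (4 - 1*125 - 3*25))*(2*V) = 3 + (3 + (4 - 125 - 75))*(2*V) = 3 + (3 - 196)*(2*V) = 3 - 386*V)
(2585 + 813)/(j(-29 - 23) - 599) = (2585 + 813)/((3 - 386*(-29 - 23)) - 599) = 3398/((3 - 386*(-52)) - 599) = 3398/((3 + 20072) - 599) = 3398/(20075 - 599) = 3398/19476 = 3398*(1/19476) = 1699/9738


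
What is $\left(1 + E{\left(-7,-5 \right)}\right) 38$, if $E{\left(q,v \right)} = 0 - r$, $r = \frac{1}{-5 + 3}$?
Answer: $57$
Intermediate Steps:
$r = - \frac{1}{2}$ ($r = \frac{1}{-2} = - \frac{1}{2} \approx -0.5$)
$E{\left(q,v \right)} = \frac{1}{2}$ ($E{\left(q,v \right)} = 0 - - \frac{1}{2} = 0 + \frac{1}{2} = \frac{1}{2}$)
$\left(1 + E{\left(-7,-5 \right)}\right) 38 = \left(1 + \frac{1}{2}\right) 38 = \frac{3}{2} \cdot 38 = 57$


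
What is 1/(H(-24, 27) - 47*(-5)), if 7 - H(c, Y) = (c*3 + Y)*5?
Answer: 1/467 ≈ 0.0021413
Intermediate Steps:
H(c, Y) = 7 - 15*c - 5*Y (H(c, Y) = 7 - (c*3 + Y)*5 = 7 - (3*c + Y)*5 = 7 - (Y + 3*c)*5 = 7 - (5*Y + 15*c) = 7 + (-15*c - 5*Y) = 7 - 15*c - 5*Y)
1/(H(-24, 27) - 47*(-5)) = 1/((7 - 15*(-24) - 5*27) - 47*(-5)) = 1/((7 + 360 - 135) + 235) = 1/(232 + 235) = 1/467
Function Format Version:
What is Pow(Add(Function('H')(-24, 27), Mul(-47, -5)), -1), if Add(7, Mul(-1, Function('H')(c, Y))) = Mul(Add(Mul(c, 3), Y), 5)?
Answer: Rational(1, 467) ≈ 0.0021413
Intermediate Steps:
Function('H')(c, Y) = Add(7, Mul(-15, c), Mul(-5, Y)) (Function('H')(c, Y) = Add(7, Mul(-1, Mul(Add(Mul(c, 3), Y), 5))) = Add(7, Mul(-1, Mul(Add(Mul(3, c), Y), 5))) = Add(7, Mul(-1, Mul(Add(Y, Mul(3, c)), 5))) = Add(7, Mul(-1, Add(Mul(5, Y), Mul(15, c)))) = Add(7, Add(Mul(-15, c), Mul(-5, Y))) = Add(7, Mul(-15, c), Mul(-5, Y)))
Pow(Add(Function('H')(-24, 27), Mul(-47, -5)), -1) = Pow(Add(Add(7, Mul(-15, -24), Mul(-5, 27)), Mul(-47, -5)), -1) = Pow(Add(Add(7, 360, -135), 235), -1) = Pow(Add(232, 235), -1) = Pow(467, -1) = Rational(1, 467)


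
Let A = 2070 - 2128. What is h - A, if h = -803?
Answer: -745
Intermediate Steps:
A = -58
h - A = -803 - 1*(-58) = -803 + 58 = -745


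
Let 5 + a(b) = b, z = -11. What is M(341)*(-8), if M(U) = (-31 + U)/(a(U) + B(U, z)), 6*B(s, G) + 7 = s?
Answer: -1488/235 ≈ -6.3319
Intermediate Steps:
B(s, G) = -7/6 + s/6
a(b) = -5 + b
M(U) = (-31 + U)/(-37/6 + 7*U/6) (M(U) = (-31 + U)/((-5 + U) + (-7/6 + U/6)) = (-31 + U)/(-37/6 + 7*U/6))
M(341)*(-8) = (6*(-31 + 341)/(-37 + 7*341))*(-8) = (6*310/(-37 + 2387))*(-8) = (6*310/2350)*(-8) = (6*(1/2350)*310)*(-8) = (186/235)*(-8) = -1488/235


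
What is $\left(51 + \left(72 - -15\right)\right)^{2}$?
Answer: $19044$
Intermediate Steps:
$\left(51 + \left(72 - -15\right)\right)^{2} = \left(51 + \left(72 + 15\right)\right)^{2} = \left(51 + 87\right)^{2} = 138^{2} = 19044$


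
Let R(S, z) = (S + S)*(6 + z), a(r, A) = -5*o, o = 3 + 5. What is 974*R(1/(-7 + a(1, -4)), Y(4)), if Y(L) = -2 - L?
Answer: 0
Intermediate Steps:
o = 8
a(r, A) = -40 (a(r, A) = -5*8 = -40)
R(S, z) = 2*S*(6 + z) (R(S, z) = (2*S)*(6 + z) = 2*S*(6 + z))
974*R(1/(-7 + a(1, -4)), Y(4)) = 974*(2*(6 + (-2 - 1*4))/(-7 - 40)) = 974*(2*(6 + (-2 - 4))/(-47)) = 974*(2*(-1/47)*(6 - 6)) = 974*(2*(-1/47)*0) = 974*0 = 0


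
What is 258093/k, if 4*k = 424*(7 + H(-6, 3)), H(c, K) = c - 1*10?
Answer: -28677/106 ≈ -270.54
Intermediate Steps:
H(c, K) = -10 + c (H(c, K) = c - 10 = -10 + c)
k = -954 (k = (424*(7 + (-10 - 6)))/4 = (424*(7 - 16))/4 = (424*(-9))/4 = (1/4)*(-3816) = -954)
258093/k = 258093/(-954) = 258093*(-1/954) = -28677/106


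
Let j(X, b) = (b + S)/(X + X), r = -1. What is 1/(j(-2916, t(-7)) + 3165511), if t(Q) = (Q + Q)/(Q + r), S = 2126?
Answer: 7776/24615010699 ≈ 3.1590e-7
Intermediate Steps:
t(Q) = 2*Q/(-1 + Q) (t(Q) = (Q + Q)/(Q - 1) = (2*Q)/(-1 + Q) = 2*Q/(-1 + Q))
j(X, b) = (2126 + b)/(2*X) (j(X, b) = (b + 2126)/(X + X) = (2126 + b)/((2*X)) = (2126 + b)*(1/(2*X)) = (2126 + b)/(2*X))
1/(j(-2916, t(-7)) + 3165511) = 1/((½)*(2126 + 2*(-7)/(-1 - 7))/(-2916) + 3165511) = 1/((½)*(-1/2916)*(2126 + 2*(-7)/(-8)) + 3165511) = 1/((½)*(-1/2916)*(2126 + 2*(-7)*(-⅛)) + 3165511) = 1/((½)*(-1/2916)*(2126 + 7/4) + 3165511) = 1/((½)*(-1/2916)*(8511/4) + 3165511) = 1/(-2837/7776 + 3165511) = 1/(24615010699/7776) = 7776/24615010699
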